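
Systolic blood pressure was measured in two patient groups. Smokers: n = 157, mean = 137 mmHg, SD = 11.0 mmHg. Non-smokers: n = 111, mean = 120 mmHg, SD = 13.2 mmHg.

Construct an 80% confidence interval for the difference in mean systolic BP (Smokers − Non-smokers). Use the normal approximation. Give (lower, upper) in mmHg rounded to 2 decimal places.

Per-group SEs: s₁/√n₁ = 11.0/√157 = 0.8779, s₂/√n₂ = 13.2/√111 = 1.2529.
Unpooled SE of the difference: √(0.77070841 + 1.56975841) = 1.5299.
Margin of error = z* · SE = 1.282 × 1.5299 = 1.9613.
x̄₁ − x̄₂ = 137 − 120 = 17.0000.
CI: 17.0000 ± 1.9613 = (15.04, 18.96).

(15.04, 18.96)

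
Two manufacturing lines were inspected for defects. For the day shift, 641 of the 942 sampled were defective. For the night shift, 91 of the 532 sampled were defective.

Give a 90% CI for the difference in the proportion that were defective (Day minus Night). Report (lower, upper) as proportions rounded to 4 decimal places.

p̂₁ = 641/942 = 0.6805 and p̂₂ = 91/532 = 0.1711.
SE₁ = √(p̂₁(1−p̂₁)/n₁) = √(0.6805·0.3195/942) = 0.01519; SE₂ = √(0.1711·0.8289/532) = 0.01633.
Independent samples: SE of the difference = √(SE₁² + SE₂²) = √(0.0002307361 + 0.0002666689) = 0.02230.
z* for 90% confidence is 1.645, so the margin of error is 1.645 × 0.02230 = 0.03668.
Point estimate p̂₁ − p̂₂ = 0.6805 − 0.1711 = 0.5094.
0.5094 ± 0.03668 → (0.4727, 0.5461).

(0.4727, 0.5461)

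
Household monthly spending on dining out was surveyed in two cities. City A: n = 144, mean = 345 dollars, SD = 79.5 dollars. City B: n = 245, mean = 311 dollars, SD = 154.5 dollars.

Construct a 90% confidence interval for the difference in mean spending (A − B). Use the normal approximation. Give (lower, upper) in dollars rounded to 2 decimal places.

Per-group SEs: s₁/√n₁ = 79.5/√144 = 6.6250, s₂/√n₂ = 154.5/√245 = 9.8706.
Unpooled SE of the difference: √(43.890625 + 97.42874436) = 11.8878.
Margin of error = z* · SE = 1.645 × 11.8878 = 19.5554.
x̄₁ − x̄₂ = 345 − 311 = 34.0000.
CI: 34.0000 ± 19.5554 = (14.44, 53.56).

(14.44, 53.56)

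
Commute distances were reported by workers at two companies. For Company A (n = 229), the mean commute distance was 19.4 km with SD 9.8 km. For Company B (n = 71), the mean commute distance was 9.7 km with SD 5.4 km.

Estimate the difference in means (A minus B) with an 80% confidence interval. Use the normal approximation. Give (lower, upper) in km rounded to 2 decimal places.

Standard errors of each mean: 9.8/√229 = 0.6476 and 5.4/√71 = 0.6409.
SE(x̄₁ − x̄₂) = √(0.6476² + 0.6409²) = 0.9111 for independent samples with unequal variances.
With z* = 1.282, the margin is 1.282 × 0.9111 = 1.1680.
x̄₁ − x̄₂ = 19.4 − 9.7 = 9.7000; the interval is 9.7000 ± 1.1680 = (8.53, 10.87).

(8.53, 10.87)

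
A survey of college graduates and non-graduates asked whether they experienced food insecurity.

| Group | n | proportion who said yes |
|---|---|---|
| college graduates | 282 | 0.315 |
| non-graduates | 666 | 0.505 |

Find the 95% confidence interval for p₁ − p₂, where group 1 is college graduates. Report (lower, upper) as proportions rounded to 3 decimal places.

The two standard errors are √(0.3150×0.6850/282) = 0.02766 and √(0.5050×0.4950/666) = 0.01937.
Because the samples are independent, SE_diff = √(0.02766² + 0.01937²) = 0.03377.
Using z* = 1.960 for 95%, ME = 1.960 × 0.03377 = 0.06619.
p̂₁ − p̂₂ = -0.1900; interval -0.1900 ± 0.06619 gives (-0.256, -0.124).

(-0.256, -0.124)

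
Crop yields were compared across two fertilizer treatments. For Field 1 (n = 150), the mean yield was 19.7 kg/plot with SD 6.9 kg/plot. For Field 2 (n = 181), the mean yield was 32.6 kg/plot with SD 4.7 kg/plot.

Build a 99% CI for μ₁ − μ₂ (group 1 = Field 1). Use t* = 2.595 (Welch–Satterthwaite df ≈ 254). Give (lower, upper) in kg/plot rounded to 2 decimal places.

SE₁ = s₁/√n₁ = 6.9/√150 = 0.5634; SE₂ = 4.7/√181 = 0.3493.
Independent samples, unequal variances: SE_diff = √(SE₁² + SE₂²) = √(0.31741956 + 0.12201049) = 0.6629.
t* = 2.595, so margin of error = 2.595 × 0.6629 = 1.7202.
Difference in means = 19.7 − 32.6 = -12.9000.
-12.9000 ± 1.7202 → (-14.62, -11.18).

(-14.62, -11.18)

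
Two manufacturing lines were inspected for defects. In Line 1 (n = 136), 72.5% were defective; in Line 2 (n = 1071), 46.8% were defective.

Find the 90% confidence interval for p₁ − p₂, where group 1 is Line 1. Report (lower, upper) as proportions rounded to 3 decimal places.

Each SE is √(p̂(1−p̂)/n): √(0.7250·0.2750/136) = 0.03829 and √(0.4680·0.5320/1071) = 0.01525.
SE(p̂₁ − p̂₂) = √(SE₁² + SE₂²) = √(0.0014661241 + 0.0002325625) = 0.04122, since the two samples are independent.
At 90% confidence z* = 1.645; margin = 1.645 × 0.04122 = 0.06781.
The difference is 0.7250 − 0.4680 = 0.2570, so the interval is 0.2570 ± 0.06781 = (0.189, 0.325).

(0.189, 0.325)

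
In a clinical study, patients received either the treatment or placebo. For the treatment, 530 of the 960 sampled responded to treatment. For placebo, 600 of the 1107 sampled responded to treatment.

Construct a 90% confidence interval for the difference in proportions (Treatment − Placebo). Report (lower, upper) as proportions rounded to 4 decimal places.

First, p̂₁ = 530/960 = 0.5521; p̂₂ = 600/1107 = 0.5420.
The two standard errors are √(0.5521×0.4479/960) = 0.01605 and √(0.5420×0.4580/1107) = 0.01497.
Because the samples are independent, SE_diff = √(0.01605² + 0.01497²) = 0.02195.
Using z* = 1.645 for 90%, ME = 1.645 × 0.02195 = 0.03611.
p̂₁ − p̂₂ = 0.0101; interval 0.0101 ± 0.03611 gives (-0.0260, 0.0462).

(-0.0260, 0.0462)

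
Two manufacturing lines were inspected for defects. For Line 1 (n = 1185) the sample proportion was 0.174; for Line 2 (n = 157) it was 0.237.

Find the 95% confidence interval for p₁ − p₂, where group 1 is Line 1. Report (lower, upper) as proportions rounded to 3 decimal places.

(-0.133, 0.007)

SE₁ = √(p̂₁(1−p̂₁)/n₁) = √(0.1740·0.8260/1185) = 0.01101; SE₂ = √(0.2370·0.7630/157) = 0.03394.
Independent samples: SE of the difference = √(SE₁² + SE₂²) = √(0.0001212201 + 0.0011519236) = 0.03568.
z* for 95% confidence is 1.960, so the margin of error is 1.960 × 0.03568 = 0.06993.
Point estimate p̂₁ − p̂₂ = 0.1740 − 0.2370 = -0.0630.
-0.0630 ± 0.06993 → (-0.133, 0.007).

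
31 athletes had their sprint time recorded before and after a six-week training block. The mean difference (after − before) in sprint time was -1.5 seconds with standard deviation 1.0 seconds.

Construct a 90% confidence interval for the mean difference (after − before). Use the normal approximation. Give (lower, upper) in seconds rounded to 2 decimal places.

(-1.80, -1.20)

Paired design: SE = s_d/√n = 1.0/√31 = 0.1796.
z* = 1.645; margin of error = 1.645 × 0.1796 = 0.2954.
-1.5 ± 0.2954 → (-1.80, -1.20).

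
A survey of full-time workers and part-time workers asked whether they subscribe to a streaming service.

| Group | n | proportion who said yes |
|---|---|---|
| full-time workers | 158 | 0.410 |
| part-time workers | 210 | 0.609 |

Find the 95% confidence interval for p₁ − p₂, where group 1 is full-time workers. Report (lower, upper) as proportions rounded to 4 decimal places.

(-0.3002, -0.0978)

Each SE is √(p̂(1−p̂)/n): √(0.4100·0.5900/158) = 0.03913 and √(0.6090·0.3910/210) = 0.03367.
SE(p̂₁ − p̂₂) = √(SE₁² + SE₂²) = √(0.0015311569 + 0.0011336689) = 0.05162, since the two samples are independent.
At 95% confidence z* = 1.960; margin = 1.960 × 0.05162 = 0.10118.
The difference is 0.4100 − 0.6090 = -0.1990, so the interval is -0.1990 ± 0.10118 = (-0.3002, -0.0978).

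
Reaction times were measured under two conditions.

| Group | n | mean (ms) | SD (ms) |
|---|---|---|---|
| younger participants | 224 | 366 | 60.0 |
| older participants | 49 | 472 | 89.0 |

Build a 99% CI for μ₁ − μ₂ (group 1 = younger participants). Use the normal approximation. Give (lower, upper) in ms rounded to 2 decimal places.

SE₁ = s₁/√n₁ = 60.0/√224 = 4.0089; SE₂ = 89.0/√49 = 12.7143.
Independent samples, unequal variances: SE_diff = √(SE₁² + SE₂²) = √(16.07127921 + 161.65342449) = 13.3313.
z* = 2.576, so margin of error = 2.576 × 13.3313 = 34.3414.
Difference in means = 366 − 472 = -106.0000.
-106.0000 ± 34.3414 → (-140.34, -71.66).

(-140.34, -71.66)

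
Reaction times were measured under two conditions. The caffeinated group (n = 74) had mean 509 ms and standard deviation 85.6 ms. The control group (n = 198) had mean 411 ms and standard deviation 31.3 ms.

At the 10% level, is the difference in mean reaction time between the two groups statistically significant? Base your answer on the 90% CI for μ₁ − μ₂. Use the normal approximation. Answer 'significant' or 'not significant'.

Standard errors of each mean: 85.6/√74 = 9.9508 and 31.3/√198 = 2.2244.
SE(x̄₁ − x̄₂) = √(9.9508² + 2.2244²) = 10.1964 for independent samples with unequal variances.
With z* = 1.645, the margin is 1.645 × 10.1964 = 16.7731.
x̄₁ − x̄₂ = 509 − 411 = 98.0000; the interval is 98.0000 ± 16.7731 = (81.2269, 114.7731).
The interval (81.2269, 114.7731) does not contain 0, so the difference is significant.

significant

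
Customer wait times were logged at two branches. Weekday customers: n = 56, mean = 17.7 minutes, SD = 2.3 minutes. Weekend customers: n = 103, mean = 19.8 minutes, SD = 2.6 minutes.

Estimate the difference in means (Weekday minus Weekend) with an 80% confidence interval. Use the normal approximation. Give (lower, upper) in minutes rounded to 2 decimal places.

(-2.61, -1.59)

SE₁ = s₁/√n₁ = 2.3/√56 = 0.3074; SE₂ = 2.6/√103 = 0.2562.
Independent samples, unequal variances: SE_diff = √(SE₁² + SE₂²) = √(0.09449476 + 0.06563844) = 0.4002.
z* = 1.282, so margin of error = 1.282 × 0.4002 = 0.5131.
Difference in means = 17.7 − 19.8 = -2.1000.
-2.1000 ± 0.5131 → (-2.61, -1.59).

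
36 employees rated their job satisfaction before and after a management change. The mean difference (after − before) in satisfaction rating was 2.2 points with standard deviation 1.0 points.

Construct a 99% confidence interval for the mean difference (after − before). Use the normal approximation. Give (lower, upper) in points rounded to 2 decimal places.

This is a matched-pairs design, so SE = s_d/√n = 1.0/√36 = 0.1667.
Margin = 2.576 × 0.1667 = 0.4294; the interval is 2.2 ± 0.4294 = (1.77, 2.63).

(1.77, 2.63)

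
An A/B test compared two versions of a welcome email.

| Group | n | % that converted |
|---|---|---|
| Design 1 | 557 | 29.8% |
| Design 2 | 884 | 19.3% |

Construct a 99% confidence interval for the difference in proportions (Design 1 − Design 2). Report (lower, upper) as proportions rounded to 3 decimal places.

(0.044, 0.166)

SE₁ = √(p̂₁(1−p̂₁)/n₁) = √(0.2980·0.7020/557) = 0.01938; SE₂ = √(0.1930·0.8070/884) = 0.01327.
Independent samples: SE of the difference = √(SE₁² + SE₂²) = √(0.0003755844 + 0.0001760929) = 0.02349.
z* for 99% confidence is 2.576, so the margin of error is 2.576 × 0.02349 = 0.06051.
Point estimate p̂₁ − p̂₂ = 0.2980 − 0.1930 = 0.1050.
0.1050 ± 0.06051 → (0.044, 0.166).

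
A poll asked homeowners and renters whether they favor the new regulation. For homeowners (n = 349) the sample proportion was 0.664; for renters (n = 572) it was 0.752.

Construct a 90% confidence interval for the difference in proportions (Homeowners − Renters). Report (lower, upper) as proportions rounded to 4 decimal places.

(-0.1391, -0.0369)

SE₁ = √(p̂₁(1−p̂₁)/n₁) = √(0.6640·0.3360/349) = 0.02528; SE₂ = √(0.7520·0.2480/572) = 0.01806.
Independent samples: SE of the difference = √(SE₁² + SE₂²) = √(0.0006390784 + 0.0003261636) = 0.03107.
z* for 90% confidence is 1.645, so the margin of error is 1.645 × 0.03107 = 0.05111.
Point estimate p̂₁ − p̂₂ = 0.6640 − 0.7520 = -0.0880.
-0.0880 ± 0.05111 → (-0.1391, -0.0369).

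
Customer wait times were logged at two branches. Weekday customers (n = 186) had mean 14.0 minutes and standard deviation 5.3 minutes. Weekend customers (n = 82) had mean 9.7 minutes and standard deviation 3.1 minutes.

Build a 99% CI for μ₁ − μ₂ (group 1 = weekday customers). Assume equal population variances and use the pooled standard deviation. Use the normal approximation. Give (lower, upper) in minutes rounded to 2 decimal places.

(2.68, 5.92)

Pooled variance s_p² = [185·5.3² + 81·3.1²] / (186+82−2) = 22.4626, so s_p = 4.7395.
SE_diff = s_p·√(1/n₁ + 1/n₂) = 4.7395·√(1/186 + 1/82) = 0.6283.
z* = 2.576; margin = 2.576 × 0.6283 = 1.6185.
Difference = 14.0 − 9.7 = 4.3000.
4.3000 ± 1.6185 → (2.68, 5.92).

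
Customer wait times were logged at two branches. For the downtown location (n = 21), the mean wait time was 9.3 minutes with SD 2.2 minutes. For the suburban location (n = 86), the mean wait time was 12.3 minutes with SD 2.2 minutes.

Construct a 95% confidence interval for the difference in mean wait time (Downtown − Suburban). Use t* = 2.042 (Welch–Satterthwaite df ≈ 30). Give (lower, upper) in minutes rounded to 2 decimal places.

Standard errors of each mean: 2.2/√21 = 0.4801 and 2.2/√86 = 0.2372.
SE(x̄₁ − x̄₂) = √(0.4801² + 0.2372²) = 0.5355 for independent samples with unequal variances.
With t* = 2.042, the margin is 2.042 × 0.5355 = 1.0935.
x̄₁ − x̄₂ = 9.3 − 12.3 = -3.0000; the interval is -3.0000 ± 1.0935 = (-4.09, -1.91).

(-4.09, -1.91)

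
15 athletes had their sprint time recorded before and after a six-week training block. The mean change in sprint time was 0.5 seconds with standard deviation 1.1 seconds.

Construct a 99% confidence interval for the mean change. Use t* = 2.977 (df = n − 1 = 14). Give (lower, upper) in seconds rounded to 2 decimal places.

(-0.35, 1.35)

This is a matched-pairs design, so SE = s_d/√n = 1.1/√15 = 0.2840.
Margin = 2.977 × 0.2840 = 0.8455; the interval is 0.5 ± 0.8455 = (-0.35, 1.35).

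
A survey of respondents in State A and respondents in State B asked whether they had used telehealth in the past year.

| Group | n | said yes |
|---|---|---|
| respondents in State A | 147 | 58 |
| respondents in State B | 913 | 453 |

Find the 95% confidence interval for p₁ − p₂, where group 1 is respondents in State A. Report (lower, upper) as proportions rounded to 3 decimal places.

(-0.187, -0.016)

First, p̂₁ = 58/147 = 0.3946; p̂₂ = 453/913 = 0.4962.
The two standard errors are √(0.3946×0.6054/147) = 0.04031 and √(0.4962×0.5038/913) = 0.01655.
Because the samples are independent, SE_diff = √(0.04031² + 0.01655²) = 0.04358.
Using z* = 1.960 for 95%, ME = 1.960 × 0.04358 = 0.08542.
p̂₁ − p̂₂ = -0.1016; interval -0.1016 ± 0.08542 gives (-0.187, -0.016).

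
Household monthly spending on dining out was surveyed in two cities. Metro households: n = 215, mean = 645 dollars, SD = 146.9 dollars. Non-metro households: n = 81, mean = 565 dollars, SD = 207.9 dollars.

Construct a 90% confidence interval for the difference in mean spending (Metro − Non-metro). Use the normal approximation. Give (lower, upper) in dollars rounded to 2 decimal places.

(38.58, 121.42)

Per-group SEs: s₁/√n₁ = 146.9/√215 = 10.0185, s₂/√n₂ = 207.9/√81 = 23.1000.
Unpooled SE of the difference: √(100.37034225 + 533.61) = 25.1790.
Margin of error = z* · SE = 1.645 × 25.1790 = 41.4195.
x̄₁ − x̄₂ = 645 − 565 = 80.0000.
CI: 80.0000 ± 41.4195 = (38.58, 121.42).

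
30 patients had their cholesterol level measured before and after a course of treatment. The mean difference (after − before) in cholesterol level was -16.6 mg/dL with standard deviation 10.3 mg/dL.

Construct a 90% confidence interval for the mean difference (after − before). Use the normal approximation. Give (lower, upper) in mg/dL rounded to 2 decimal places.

(-19.69, -13.51)

Paired design: SE = s_d/√n = 10.3/√30 = 1.8805.
z* = 1.645; margin of error = 1.645 × 1.8805 = 3.0934.
-16.6 ± 3.0934 → (-19.69, -13.51).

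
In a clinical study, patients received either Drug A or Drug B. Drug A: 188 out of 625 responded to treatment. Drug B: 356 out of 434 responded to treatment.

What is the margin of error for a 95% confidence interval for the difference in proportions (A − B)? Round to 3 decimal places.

0.051

Sample proportions: 188/625 = 0.3008, 356/434 = 0.8203.
Each SE is √(p̂(1−p̂)/n): √(0.3008·0.6992/625) = 0.01834 and √(0.8203·0.1797/434) = 0.01843.
SE(p̂₁ − p̂₂) = √(SE₁² + SE₂²) = √(0.0003363556 + 0.0003396649) = 0.02600, since the two samples are independent.
At 95% confidence z* = 1.960; margin = 1.960 × 0.02600 = 0.05096.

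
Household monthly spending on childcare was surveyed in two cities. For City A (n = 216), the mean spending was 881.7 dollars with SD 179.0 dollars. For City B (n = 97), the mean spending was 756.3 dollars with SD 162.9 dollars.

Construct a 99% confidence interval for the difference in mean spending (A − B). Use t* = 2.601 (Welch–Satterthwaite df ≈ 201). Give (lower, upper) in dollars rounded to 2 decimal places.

(71.97, 178.83)

Standard errors of each mean: 179.0/√216 = 12.1794 and 162.9/√97 = 16.5400.
SE(x̄₁ − x̄₂) = √(12.1794² + 16.5400²) = 20.5404 for independent samples with unequal variances.
With t* = 2.601, the margin is 2.601 × 20.5404 = 53.4256.
x̄₁ − x̄₂ = 881.7 − 756.3 = 125.4000; the interval is 125.4000 ± 53.4256 = (71.97, 178.83).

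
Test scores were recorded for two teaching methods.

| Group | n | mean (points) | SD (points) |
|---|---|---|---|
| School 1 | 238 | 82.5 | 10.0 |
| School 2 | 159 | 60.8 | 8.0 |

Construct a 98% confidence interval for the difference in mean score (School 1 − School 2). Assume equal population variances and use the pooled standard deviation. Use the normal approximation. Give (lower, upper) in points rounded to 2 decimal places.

s_p = √[((n₁−1)s₁² + (n₂−1)s₂²)/(n₁+n₂−2)] = √[(237·10.0² + 158·8.0²)/395] = 9.2520.
SE = 9.2520·√(1/238 + 1/159) = 0.9476.
With z* = 2.326, margin = 2.326 × 0.9476 = 2.2041.
x̄₁ − x̄₂ = 82.5 − 60.8 = 21.7000; interval 21.7000 ± 2.2041 = (19.50, 23.90).

(19.50, 23.90)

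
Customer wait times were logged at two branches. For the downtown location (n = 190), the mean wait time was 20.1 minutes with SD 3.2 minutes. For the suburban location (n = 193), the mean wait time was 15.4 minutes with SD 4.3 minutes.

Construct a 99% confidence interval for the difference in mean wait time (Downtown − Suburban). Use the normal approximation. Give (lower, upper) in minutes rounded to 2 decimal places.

SE₁ = s₁/√n₁ = 3.2/√190 = 0.2322; SE₂ = 4.3/√193 = 0.3095.
Independent samples, unequal variances: SE_diff = √(SE₁² + SE₂²) = √(0.05391684 + 0.09579025) = 0.3869.
z* = 2.576, so margin of error = 2.576 × 0.3869 = 0.9967.
Difference in means = 20.1 − 15.4 = 4.7000.
4.7000 ± 0.9967 → (3.70, 5.70).

(3.70, 5.70)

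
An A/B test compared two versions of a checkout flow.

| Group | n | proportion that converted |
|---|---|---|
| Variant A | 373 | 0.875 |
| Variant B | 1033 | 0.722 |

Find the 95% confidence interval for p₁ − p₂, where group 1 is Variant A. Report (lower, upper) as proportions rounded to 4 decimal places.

The two standard errors are √(0.8750×0.1250/373) = 0.01712 and √(0.7220×0.2780/1033) = 0.01394.
Because the samples are independent, SE_diff = √(0.01712² + 0.01394²) = 0.02208.
Using z* = 1.960 for 95%, ME = 1.960 × 0.02208 = 0.04328.
p̂₁ − p̂₂ = 0.1530; interval 0.1530 ± 0.04328 gives (0.1097, 0.1963).

(0.1097, 0.1963)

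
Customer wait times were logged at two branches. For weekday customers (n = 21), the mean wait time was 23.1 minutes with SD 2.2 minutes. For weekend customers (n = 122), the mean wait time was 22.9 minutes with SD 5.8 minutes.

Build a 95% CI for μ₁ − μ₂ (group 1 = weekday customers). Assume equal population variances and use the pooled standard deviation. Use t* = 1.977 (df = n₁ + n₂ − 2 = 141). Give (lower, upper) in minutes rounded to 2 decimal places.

s_p = √[((n₁−1)s₁² + (n₂−1)s₂²)/(n₁+n₂−2)] = √[(20·2.2² + 121·5.8²)/141] = 5.4364.
SE = 5.4364·√(1/21 + 1/122) = 1.2844.
With t* = 1.977, margin = 1.977 × 1.2844 = 2.5393.
x̄₁ − x̄₂ = 23.1 − 22.9 = 0.2000; interval 0.2000 ± 2.5393 = (-2.34, 2.74).

(-2.34, 2.74)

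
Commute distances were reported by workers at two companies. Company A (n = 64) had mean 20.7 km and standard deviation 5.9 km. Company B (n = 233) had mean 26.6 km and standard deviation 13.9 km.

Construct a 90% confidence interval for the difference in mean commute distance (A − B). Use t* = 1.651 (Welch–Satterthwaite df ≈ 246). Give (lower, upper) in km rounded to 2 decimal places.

Per-group SEs: s₁/√n₁ = 5.9/√64 = 0.7375, s₂/√n₂ = 13.9/√233 = 0.9106.
Unpooled SE of the difference: √(0.54390625 + 0.82919236) = 1.1718.
Margin of error = t* · SE = 1.651 × 1.1718 = 1.9346.
x̄₁ − x̄₂ = 20.7 − 26.6 = -5.9000.
CI: -5.9000 ± 1.9346 = (-7.83, -3.97).

(-7.83, -3.97)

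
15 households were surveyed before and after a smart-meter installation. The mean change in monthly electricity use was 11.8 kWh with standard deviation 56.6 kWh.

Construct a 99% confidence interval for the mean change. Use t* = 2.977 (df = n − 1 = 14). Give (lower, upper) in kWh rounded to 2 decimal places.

This is a matched-pairs design, so SE = s_d/√n = 56.6/√15 = 14.6141.
Margin = 2.977 × 14.6141 = 43.5062; the interval is 11.8 ± 43.5062 = (-31.71, 55.31).

(-31.71, 55.31)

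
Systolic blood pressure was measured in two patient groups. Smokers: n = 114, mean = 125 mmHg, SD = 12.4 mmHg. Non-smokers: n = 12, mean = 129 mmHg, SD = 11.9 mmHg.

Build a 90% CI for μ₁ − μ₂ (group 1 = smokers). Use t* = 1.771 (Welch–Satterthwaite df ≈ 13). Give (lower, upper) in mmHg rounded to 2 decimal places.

SE₁ = s₁/√n₁ = 12.4/√114 = 1.1614; SE₂ = 11.9/√12 = 3.4352.
Independent samples, unequal variances: SE_diff = √(SE₁² + SE₂²) = √(1.34884996 + 11.80059904) = 3.6262.
t* = 1.771, so margin of error = 1.771 × 3.6262 = 6.4220.
Difference in means = 125 − 129 = -4.0000.
-4.0000 ± 6.4220 → (-10.42, 2.42).

(-10.42, 2.42)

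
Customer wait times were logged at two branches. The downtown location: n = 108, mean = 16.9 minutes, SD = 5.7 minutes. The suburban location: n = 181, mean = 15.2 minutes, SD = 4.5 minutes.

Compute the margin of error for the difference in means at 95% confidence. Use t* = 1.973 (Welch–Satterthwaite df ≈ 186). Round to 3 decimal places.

1.268

Standard errors of each mean: 5.7/√108 = 0.5485 and 4.5/√181 = 0.3345.
SE(x̄₁ − x̄₂) = √(0.5485² + 0.3345²) = 0.6425 for independent samples with unequal variances.
With t* = 1.973, the margin is 1.973 × 0.6425 = 1.2677.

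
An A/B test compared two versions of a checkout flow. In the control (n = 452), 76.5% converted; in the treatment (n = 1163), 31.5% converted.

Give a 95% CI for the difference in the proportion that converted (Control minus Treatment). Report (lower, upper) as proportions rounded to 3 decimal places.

The two standard errors are √(0.7650×0.2350/452) = 0.01994 and √(0.3150×0.6850/1163) = 0.01362.
Because the samples are independent, SE_diff = √(0.01994² + 0.01362²) = 0.02415.
Using z* = 1.960 for 95%, ME = 1.960 × 0.02415 = 0.04733.
p̂₁ − p̂₂ = 0.4500; interval 0.4500 ± 0.04733 gives (0.403, 0.497).

(0.403, 0.497)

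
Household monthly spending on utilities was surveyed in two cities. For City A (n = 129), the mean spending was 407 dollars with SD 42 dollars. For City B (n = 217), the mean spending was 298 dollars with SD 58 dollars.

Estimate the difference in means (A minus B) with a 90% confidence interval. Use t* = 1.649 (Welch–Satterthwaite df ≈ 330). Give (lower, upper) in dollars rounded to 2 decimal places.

(100.09, 117.91)

Per-group SEs: s₁/√n₁ = 42/√129 = 3.6979, s₂/√n₂ = 58/√217 = 3.9373.
Unpooled SE of the difference: √(13.67446441 + 15.50233129) = 5.4016.
Margin of error = t* · SE = 1.649 × 5.4016 = 8.9072.
x̄₁ − x̄₂ = 407 − 298 = 109.0000.
CI: 109.0000 ± 8.9072 = (100.09, 117.91).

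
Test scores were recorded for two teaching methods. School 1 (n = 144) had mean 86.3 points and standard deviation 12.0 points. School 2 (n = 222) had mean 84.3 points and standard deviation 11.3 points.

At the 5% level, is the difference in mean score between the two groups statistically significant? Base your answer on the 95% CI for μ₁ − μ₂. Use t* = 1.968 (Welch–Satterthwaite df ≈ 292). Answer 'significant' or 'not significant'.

SE₁ = s₁/√n₁ = 12.0/√144 = 1.0000; SE₂ = 11.3/√222 = 0.7584.
Independent samples, unequal variances: SE_diff = √(SE₁² + SE₂²) = √(1.0 + 0.57517056) = 1.2551.
t* = 1.968, so margin of error = 1.968 × 1.2551 = 2.4700.
Difference in means = 86.3 − 84.3 = 2.0000.
2.0000 ± 2.4700 → (-0.4700, 4.4700).
The interval (-0.4700, 4.4700) contains 0, so the difference is not significant.

not significant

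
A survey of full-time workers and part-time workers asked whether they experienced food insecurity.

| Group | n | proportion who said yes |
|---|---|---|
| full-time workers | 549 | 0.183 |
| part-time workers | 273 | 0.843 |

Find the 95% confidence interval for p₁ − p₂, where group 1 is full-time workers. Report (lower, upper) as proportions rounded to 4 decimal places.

(-0.7139, -0.6061)

SE₁ = √(p̂₁(1−p̂₁)/n₁) = √(0.1830·0.8170/549) = 0.01650; SE₂ = √(0.8430·0.1570/273) = 0.02202.
Independent samples: SE of the difference = √(SE₁² + SE₂²) = √(0.00027225 + 0.0004848804) = 0.02752.
z* for 95% confidence is 1.960, so the margin of error is 1.960 × 0.02752 = 0.05394.
Point estimate p̂₁ − p̂₂ = 0.1830 − 0.8430 = -0.6600.
-0.6600 ± 0.05394 → (-0.7139, -0.6061).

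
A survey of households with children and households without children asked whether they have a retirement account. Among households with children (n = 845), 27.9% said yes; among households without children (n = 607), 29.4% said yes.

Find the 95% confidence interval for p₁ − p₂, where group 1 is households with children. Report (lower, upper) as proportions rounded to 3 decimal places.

The two standard errors are √(0.2790×0.7210/845) = 0.01543 and √(0.2940×0.7060/607) = 0.01849.
Because the samples are independent, SE_diff = √(0.01543² + 0.01849²) = 0.02408.
Using z* = 1.960 for 95%, ME = 1.960 × 0.02408 = 0.04720.
p̂₁ − p̂₂ = -0.0150; interval -0.0150 ± 0.04720 gives (-0.062, 0.032).

(-0.062, 0.032)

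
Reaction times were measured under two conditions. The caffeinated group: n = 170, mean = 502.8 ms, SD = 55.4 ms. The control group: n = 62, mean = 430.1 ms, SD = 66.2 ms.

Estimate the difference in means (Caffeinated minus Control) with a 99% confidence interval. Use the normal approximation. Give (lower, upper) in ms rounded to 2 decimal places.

Standard errors of each mean: 55.4/√170 = 4.2490 and 66.2/√62 = 8.4074.
SE(x̄₁ − x̄₂) = √(4.2490² + 8.4074²) = 9.4201 for independent samples with unequal variances.
With z* = 2.576, the margin is 2.576 × 9.4201 = 24.2662.
x̄₁ − x̄₂ = 502.8 − 430.1 = 72.7000; the interval is 72.7000 ± 24.2662 = (48.43, 96.97).

(48.43, 96.97)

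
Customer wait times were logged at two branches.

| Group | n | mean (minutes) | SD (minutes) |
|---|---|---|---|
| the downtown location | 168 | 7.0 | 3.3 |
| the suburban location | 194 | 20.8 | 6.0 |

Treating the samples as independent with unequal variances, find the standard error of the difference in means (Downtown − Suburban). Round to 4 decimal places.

0.5004

Per-group SEs: s₁/√n₁ = 3.3/√168 = 0.2546, s₂/√n₂ = 6.0/√194 = 0.4308.
Unpooled SE of the difference: √(0.06482116 + 0.18558864) = 0.5004.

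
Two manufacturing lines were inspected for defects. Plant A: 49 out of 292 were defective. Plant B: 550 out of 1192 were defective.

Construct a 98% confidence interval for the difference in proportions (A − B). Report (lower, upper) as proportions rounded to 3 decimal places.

(-0.355, -0.233)

Sample proportions: 49/292 = 0.1678, 550/1192 = 0.4614.
Each SE is √(p̂(1−p̂)/n): √(0.1678·0.8322/292) = 0.02187 and √(0.4614·0.5386/1192) = 0.01444.
SE(p̂₁ − p̂₂) = √(SE₁² + SE₂²) = √(0.0004782969 + 0.0002085136) = 0.02621, since the two samples are independent.
At 98% confidence z* = 2.326; margin = 2.326 × 0.02621 = 0.06096.
The difference is 0.1678 − 0.4614 = -0.2936, so the interval is -0.2936 ± 0.06096 = (-0.355, -0.233).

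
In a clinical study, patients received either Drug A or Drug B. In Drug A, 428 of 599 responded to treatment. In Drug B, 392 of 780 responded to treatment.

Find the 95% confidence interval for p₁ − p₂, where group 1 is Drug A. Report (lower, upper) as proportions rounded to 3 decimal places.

(0.162, 0.262)

First, p̂₁ = 428/599 = 0.7145; p̂₂ = 392/780 = 0.5026.
The two standard errors are √(0.7145×0.2855/599) = 0.01845 and √(0.5026×0.4974/780) = 0.01790.
Because the samples are independent, SE_diff = √(0.01845² + 0.01790²) = 0.02571.
Using z* = 1.960 for 95%, ME = 1.960 × 0.02571 = 0.05039.
p̂₁ − p̂₂ = 0.2119; interval 0.2119 ± 0.05039 gives (0.162, 0.262).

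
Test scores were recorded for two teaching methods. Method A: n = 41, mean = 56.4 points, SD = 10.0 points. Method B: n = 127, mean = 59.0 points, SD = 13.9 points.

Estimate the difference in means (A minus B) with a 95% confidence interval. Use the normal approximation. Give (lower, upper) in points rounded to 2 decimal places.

SE₁ = s₁/√n₁ = 10.0/√41 = 1.5617; SE₂ = 13.9/√127 = 1.2334.
Independent samples, unequal variances: SE_diff = √(SE₁² + SE₂²) = √(2.43890689 + 1.52127556) = 1.9900.
z* = 1.960, so margin of error = 1.960 × 1.9900 = 3.9004.
Difference in means = 56.4 − 59.0 = -2.6000.
-2.6000 ± 3.9004 → (-6.50, 1.30).

(-6.50, 1.30)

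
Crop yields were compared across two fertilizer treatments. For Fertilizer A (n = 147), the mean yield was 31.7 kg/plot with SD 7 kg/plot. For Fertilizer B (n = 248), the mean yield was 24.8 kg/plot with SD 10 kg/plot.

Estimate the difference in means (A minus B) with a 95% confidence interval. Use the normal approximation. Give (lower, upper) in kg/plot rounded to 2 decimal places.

(5.22, 8.58)

SE₁ = s₁/√n₁ = 7/√147 = 0.5774; SE₂ = 10/√248 = 0.6350.
Independent samples, unequal variances: SE_diff = √(SE₁² + SE₂²) = √(0.33339076 + 0.403225) = 0.8583.
z* = 1.960, so margin of error = 1.960 × 0.8583 = 1.6823.
Difference in means = 31.7 − 24.8 = 6.9000.
6.9000 ± 1.6823 → (5.22, 8.58).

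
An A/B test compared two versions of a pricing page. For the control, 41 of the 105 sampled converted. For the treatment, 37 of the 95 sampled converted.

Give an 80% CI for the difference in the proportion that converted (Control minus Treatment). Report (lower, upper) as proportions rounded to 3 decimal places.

(-0.088, 0.090)

p̂₁ = 41/105 = 0.3905 and p̂₂ = 37/95 = 0.3895.
SE₁ = √(p̂₁(1−p̂₁)/n₁) = √(0.3905·0.6095/105) = 0.04761; SE₂ = √(0.3895·0.6105/95) = 0.05003.
Independent samples: SE of the difference = √(SE₁² + SE₂²) = √(0.0022667121 + 0.0025030009) = 0.06906.
z* for 80% confidence is 1.282, so the margin of error is 1.282 × 0.06906 = 0.08853.
Point estimate p̂₁ − p̂₂ = 0.3905 − 0.3895 = 0.0010.
0.0010 ± 0.08853 → (-0.088, 0.090).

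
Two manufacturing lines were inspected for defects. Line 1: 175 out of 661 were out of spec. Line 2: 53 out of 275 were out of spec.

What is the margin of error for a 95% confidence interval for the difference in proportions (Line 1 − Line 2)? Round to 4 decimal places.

0.0575

First, p̂₁ = 175/661 = 0.2648; p̂₂ = 53/275 = 0.1927.
The two standard errors are √(0.2648×0.7352/661) = 0.01716 and √(0.1927×0.8073/275) = 0.02378.
Because the samples are independent, SE_diff = √(0.01716² + 0.02378²) = 0.02932.
Using z* = 1.960 for 95%, ME = 1.960 × 0.02932 = 0.05747.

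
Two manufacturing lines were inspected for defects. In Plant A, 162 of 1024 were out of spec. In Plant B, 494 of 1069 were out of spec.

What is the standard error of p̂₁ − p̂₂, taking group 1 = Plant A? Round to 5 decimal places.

0.01904

Sample proportions: 162/1024 = 0.1582, 494/1069 = 0.4621.
Each SE is √(p̂(1−p̂)/n): √(0.1582·0.8418/1024) = 0.01140 and √(0.4621·0.5379/1069) = 0.01525.
SE(p̂₁ − p̂₂) = √(SE₁² + SE₂²) = √(0.00012996 + 0.0002325625) = 0.01904, since the two samples are independent.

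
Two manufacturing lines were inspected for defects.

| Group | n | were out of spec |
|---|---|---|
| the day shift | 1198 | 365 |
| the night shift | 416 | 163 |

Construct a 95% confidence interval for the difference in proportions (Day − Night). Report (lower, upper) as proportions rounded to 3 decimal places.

(-0.141, -0.033)

p̂₁ = 365/1198 = 0.3047 and p̂₂ = 163/416 = 0.3918.
SE₁ = √(p̂₁(1−p̂₁)/n₁) = √(0.3047·0.6953/1198) = 0.01330; SE₂ = √(0.3918·0.6082/416) = 0.02393.
Independent samples: SE of the difference = √(SE₁² + SE₂²) = √(0.00017689 + 0.0005726449) = 0.02738.
z* for 95% confidence is 1.960, so the margin of error is 1.960 × 0.02738 = 0.05366.
Point estimate p̂₁ − p̂₂ = 0.3047 − 0.3918 = -0.0871.
-0.0871 ± 0.05366 → (-0.141, -0.033).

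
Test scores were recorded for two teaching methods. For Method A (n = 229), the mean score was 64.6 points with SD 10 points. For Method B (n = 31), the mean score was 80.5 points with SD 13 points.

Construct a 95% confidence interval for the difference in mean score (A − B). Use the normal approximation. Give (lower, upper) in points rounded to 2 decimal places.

(-20.66, -11.14)

Per-group SEs: s₁/√n₁ = 10/√229 = 0.6608, s₂/√n₂ = 13/√31 = 2.3349.
Unpooled SE of the difference: √(0.43665664 + 5.45175801) = 2.4266.
Margin of error = z* · SE = 1.960 × 2.4266 = 4.7561.
x̄₁ − x̄₂ = 64.6 − 80.5 = -15.9000.
CI: -15.9000 ± 4.7561 = (-20.66, -11.14).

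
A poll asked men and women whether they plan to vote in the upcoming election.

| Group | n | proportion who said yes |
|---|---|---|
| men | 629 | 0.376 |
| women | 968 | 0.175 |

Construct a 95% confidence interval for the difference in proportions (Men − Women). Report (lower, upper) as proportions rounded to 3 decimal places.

SE₁ = √(p̂₁(1−p̂₁)/n₁) = √(0.3760·0.6240/629) = 0.01931; SE₂ = √(0.1750·0.8250/968) = 0.01221.
Independent samples: SE of the difference = √(SE₁² + SE₂²) = √(0.0003728761 + 0.0001490841) = 0.02285.
z* for 95% confidence is 1.960, so the margin of error is 1.960 × 0.02285 = 0.04479.
Point estimate p̂₁ − p̂₂ = 0.3760 − 0.1750 = 0.2010.
0.2010 ± 0.04479 → (0.156, 0.246).

(0.156, 0.246)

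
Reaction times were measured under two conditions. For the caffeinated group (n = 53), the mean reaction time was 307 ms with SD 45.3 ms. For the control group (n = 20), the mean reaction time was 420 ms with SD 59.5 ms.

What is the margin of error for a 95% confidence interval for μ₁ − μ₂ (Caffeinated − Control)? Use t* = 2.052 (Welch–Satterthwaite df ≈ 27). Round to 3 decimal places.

30.139

Standard errors of each mean: 45.3/√53 = 6.2224 and 59.5/√20 = 13.3046.
SE(x̄₁ − x̄₂) = √(6.2224² + 13.3046²) = 14.6878 for independent samples with unequal variances.
With t* = 2.052, the margin is 2.052 × 14.6878 = 30.1394.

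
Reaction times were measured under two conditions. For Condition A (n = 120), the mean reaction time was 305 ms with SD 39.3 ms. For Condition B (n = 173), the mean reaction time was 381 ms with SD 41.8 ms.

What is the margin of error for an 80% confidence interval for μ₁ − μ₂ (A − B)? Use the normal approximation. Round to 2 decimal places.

6.14

Standard errors of each mean: 39.3/√120 = 3.5876 and 41.8/√173 = 3.1780.
SE(x̄₁ − x̄₂) = √(3.5876² + 3.1780²) = 4.7928 for independent samples with unequal variances.
With z* = 1.282, the margin is 1.282 × 4.7928 = 6.1444.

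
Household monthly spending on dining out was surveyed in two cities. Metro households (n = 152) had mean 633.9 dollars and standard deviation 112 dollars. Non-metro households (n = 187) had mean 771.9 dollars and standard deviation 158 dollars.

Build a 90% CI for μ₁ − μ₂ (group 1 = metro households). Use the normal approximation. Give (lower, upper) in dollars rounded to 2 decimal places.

(-162.18, -113.82)

Per-group SEs: s₁/√n₁ = 112/√152 = 9.0844, s₂/√n₂ = 158/√187 = 11.5541.
Unpooled SE of the difference: √(82.52632336 + 133.49722681) = 14.6977.
Margin of error = z* · SE = 1.645 × 14.6977 = 24.1777.
x̄₁ − x̄₂ = 633.9 − 771.9 = -138.0000.
CI: -138.0000 ± 24.1777 = (-162.18, -113.82).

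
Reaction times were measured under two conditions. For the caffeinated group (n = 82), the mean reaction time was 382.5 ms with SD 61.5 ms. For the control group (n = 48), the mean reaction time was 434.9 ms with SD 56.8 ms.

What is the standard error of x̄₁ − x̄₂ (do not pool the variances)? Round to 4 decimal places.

10.6460

Standard errors of each mean: 61.5/√82 = 6.7915 and 56.8/√48 = 8.1984.
SE(x̄₁ − x̄₂) = √(6.7915² + 8.1984²) = 10.6460 for independent samples with unequal variances.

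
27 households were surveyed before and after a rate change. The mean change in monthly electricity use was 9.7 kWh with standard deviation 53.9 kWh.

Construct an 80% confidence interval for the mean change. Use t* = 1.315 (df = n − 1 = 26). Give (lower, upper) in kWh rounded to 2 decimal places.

Paired design: SE = s_d/√n = 53.9/√27 = 10.3731.
t* = 1.315; margin of error = 1.315 × 10.3731 = 13.6406.
9.7 ± 13.6406 → (-3.94, 23.34).

(-3.94, 23.34)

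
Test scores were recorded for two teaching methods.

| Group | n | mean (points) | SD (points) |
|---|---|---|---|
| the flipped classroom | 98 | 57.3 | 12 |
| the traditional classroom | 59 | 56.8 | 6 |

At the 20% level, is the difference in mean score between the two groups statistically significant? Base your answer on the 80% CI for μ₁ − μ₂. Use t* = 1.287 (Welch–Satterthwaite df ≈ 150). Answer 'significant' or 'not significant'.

not significant

Standard errors of each mean: 12/√98 = 1.2122 and 6/√59 = 0.7811.
SE(x̄₁ − x̄₂) = √(1.2122² + 0.7811²) = 1.4421 for independent samples with unequal variances.
With t* = 1.287, the margin is 1.287 × 1.4421 = 1.8560.
x̄₁ − x̄₂ = 57.3 − 56.8 = 0.5000; the interval is 0.5000 ± 1.8560 = (-1.3560, 2.3560).
The interval (-1.3560, 2.3560) contains 0, so the difference is not significant.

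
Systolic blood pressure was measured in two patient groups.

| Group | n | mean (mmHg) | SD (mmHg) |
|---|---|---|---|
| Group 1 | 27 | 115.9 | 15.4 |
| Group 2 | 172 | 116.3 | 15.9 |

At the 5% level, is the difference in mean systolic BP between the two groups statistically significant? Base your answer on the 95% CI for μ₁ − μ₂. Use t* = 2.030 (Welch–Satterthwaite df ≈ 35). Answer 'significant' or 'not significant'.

not significant

Per-group SEs: s₁/√n₁ = 15.4/√27 = 2.9637, s₂/√n₂ = 15.9/√172 = 1.2124.
Unpooled SE of the difference: √(8.78351769 + 1.46991376) = 3.2021.
Margin of error = t* · SE = 2.030 × 3.2021 = 6.5003.
x̄₁ − x̄₂ = 115.9 − 116.3 = -0.4000.
CI: -0.4000 ± 6.5003 = (-6.9003, 6.1003).
The interval (-6.9003, 6.1003) contains 0, so the difference is not significant.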